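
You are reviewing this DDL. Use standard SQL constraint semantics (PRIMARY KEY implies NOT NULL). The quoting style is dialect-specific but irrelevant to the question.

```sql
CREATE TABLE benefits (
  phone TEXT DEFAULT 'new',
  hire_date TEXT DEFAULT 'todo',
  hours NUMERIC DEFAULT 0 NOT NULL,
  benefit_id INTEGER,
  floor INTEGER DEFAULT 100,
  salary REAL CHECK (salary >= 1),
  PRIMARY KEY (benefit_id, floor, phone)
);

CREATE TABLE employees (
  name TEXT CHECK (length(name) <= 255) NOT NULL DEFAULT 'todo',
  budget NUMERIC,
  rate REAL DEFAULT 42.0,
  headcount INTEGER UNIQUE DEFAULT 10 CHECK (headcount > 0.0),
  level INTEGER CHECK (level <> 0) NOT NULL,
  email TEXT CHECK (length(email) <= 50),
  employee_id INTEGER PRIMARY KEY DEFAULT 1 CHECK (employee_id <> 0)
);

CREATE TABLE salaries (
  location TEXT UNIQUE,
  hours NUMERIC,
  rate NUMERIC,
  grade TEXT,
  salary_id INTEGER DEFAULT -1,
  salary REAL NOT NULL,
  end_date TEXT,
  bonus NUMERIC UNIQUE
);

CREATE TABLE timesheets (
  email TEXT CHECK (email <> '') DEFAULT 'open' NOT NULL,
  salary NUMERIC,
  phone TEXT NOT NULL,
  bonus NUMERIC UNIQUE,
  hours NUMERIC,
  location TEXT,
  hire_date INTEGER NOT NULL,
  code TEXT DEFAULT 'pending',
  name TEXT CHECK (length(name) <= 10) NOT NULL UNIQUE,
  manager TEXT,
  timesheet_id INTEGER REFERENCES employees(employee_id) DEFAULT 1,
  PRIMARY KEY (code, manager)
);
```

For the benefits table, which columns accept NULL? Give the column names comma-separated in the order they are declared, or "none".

- phone: part of the PRIMARY KEY, which implies NOT NULL → not nullable.
- hire_date: DEFAULT only fills an omitted column; an explicit NULL is still allowed → nullable.
- hours: declared NOT NULL → not nullable.
- benefit_id: part of the PRIMARY KEY, which implies NOT NULL → not nullable.
- floor: part of the PRIMARY KEY, which implies NOT NULL → not nullable.
- salary: CHECK does not forbid NULL (a CHECK constraint passes when its expression is NULL) → nullable.

hire_date, salary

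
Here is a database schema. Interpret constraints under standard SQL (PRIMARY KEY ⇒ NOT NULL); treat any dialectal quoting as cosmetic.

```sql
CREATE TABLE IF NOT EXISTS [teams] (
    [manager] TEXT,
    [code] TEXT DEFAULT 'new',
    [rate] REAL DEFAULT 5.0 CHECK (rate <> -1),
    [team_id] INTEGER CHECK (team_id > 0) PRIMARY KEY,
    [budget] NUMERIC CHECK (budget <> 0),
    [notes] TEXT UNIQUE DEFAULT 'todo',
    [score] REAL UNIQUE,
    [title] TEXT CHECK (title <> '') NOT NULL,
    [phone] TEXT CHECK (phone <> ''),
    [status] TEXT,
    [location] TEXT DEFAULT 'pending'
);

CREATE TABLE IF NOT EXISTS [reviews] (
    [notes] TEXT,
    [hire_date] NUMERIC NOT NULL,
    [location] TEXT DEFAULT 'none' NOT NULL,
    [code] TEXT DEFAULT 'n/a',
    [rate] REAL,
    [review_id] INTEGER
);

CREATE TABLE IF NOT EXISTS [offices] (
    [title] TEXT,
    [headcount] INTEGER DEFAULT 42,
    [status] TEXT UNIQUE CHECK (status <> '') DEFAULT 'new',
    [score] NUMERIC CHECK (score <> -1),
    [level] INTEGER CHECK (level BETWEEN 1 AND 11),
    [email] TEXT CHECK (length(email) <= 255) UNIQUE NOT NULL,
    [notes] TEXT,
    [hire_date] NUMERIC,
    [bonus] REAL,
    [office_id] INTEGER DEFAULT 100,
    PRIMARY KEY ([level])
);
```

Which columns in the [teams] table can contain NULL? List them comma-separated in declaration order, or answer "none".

manager, code, rate, budget, notes, score, phone, status, location

- manager: no NOT NULL constraint applies → nullable.
- code: DEFAULT only fills an omitted column; an explicit NULL is still allowed → nullable.
- rate: CHECK does not forbid NULL (a CHECK constraint passes when its expression is NULL) → nullable.
- team_id: part of the PRIMARY KEY, which implies NOT NULL → not nullable.
- budget: CHECK does not forbid NULL (a CHECK constraint passes when its expression is NULL) → nullable.
- notes: UNIQUE does not imply NOT NULL → nullable.
- score: UNIQUE does not imply NOT NULL → nullable.
- title: declared NOT NULL → not nullable.
- phone: CHECK does not forbid NULL (a CHECK constraint passes when its expression is NULL) → nullable.
- status: no NOT NULL constraint applies → nullable.
- location: DEFAULT only fills an omitted column; an explicit NULL is still allowed → nullable.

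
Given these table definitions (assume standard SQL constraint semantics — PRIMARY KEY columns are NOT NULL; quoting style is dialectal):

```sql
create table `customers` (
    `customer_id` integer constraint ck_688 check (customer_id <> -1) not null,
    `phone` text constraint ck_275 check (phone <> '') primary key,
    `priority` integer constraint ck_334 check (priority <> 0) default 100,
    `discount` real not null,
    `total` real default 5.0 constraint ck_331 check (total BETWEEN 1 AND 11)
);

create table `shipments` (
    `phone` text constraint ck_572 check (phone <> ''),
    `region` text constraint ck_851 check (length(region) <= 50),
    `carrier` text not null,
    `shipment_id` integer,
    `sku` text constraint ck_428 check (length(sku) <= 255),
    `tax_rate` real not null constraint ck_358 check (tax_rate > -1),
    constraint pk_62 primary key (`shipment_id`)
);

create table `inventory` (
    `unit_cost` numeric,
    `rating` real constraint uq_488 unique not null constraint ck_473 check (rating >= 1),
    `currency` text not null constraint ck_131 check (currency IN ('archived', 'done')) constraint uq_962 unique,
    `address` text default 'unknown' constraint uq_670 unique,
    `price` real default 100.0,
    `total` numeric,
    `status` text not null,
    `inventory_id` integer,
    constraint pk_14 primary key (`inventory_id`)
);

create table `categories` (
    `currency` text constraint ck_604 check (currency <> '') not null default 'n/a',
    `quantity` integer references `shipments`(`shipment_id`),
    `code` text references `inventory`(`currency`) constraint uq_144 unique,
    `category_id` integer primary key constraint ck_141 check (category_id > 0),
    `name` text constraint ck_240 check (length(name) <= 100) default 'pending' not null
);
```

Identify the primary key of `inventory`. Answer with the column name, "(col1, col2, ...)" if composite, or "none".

inventory_id is declared PRIMARY KEY as a table-level PRIMARY KEY clause.

inventory_id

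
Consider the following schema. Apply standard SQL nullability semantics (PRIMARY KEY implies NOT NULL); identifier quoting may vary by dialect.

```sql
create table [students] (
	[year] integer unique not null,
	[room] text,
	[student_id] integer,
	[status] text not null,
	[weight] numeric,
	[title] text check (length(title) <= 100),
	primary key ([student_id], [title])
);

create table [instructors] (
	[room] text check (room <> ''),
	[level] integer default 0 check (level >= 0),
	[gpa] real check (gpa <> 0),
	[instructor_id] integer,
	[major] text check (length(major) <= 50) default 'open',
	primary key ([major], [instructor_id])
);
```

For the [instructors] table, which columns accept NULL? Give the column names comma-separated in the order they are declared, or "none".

- room: CHECK does not forbid NULL (a CHECK constraint passes when its expression is NULL) → nullable.
- level: CHECK does not forbid NULL (a CHECK constraint passes when its expression is NULL) → nullable.
- gpa: CHECK does not forbid NULL (a CHECK constraint passes when its expression is NULL) → nullable.
- instructor_id: part of the PRIMARY KEY, which implies NOT NULL → not nullable.
- major: part of the PRIMARY KEY, which implies NOT NULL → not nullable.

room, level, gpa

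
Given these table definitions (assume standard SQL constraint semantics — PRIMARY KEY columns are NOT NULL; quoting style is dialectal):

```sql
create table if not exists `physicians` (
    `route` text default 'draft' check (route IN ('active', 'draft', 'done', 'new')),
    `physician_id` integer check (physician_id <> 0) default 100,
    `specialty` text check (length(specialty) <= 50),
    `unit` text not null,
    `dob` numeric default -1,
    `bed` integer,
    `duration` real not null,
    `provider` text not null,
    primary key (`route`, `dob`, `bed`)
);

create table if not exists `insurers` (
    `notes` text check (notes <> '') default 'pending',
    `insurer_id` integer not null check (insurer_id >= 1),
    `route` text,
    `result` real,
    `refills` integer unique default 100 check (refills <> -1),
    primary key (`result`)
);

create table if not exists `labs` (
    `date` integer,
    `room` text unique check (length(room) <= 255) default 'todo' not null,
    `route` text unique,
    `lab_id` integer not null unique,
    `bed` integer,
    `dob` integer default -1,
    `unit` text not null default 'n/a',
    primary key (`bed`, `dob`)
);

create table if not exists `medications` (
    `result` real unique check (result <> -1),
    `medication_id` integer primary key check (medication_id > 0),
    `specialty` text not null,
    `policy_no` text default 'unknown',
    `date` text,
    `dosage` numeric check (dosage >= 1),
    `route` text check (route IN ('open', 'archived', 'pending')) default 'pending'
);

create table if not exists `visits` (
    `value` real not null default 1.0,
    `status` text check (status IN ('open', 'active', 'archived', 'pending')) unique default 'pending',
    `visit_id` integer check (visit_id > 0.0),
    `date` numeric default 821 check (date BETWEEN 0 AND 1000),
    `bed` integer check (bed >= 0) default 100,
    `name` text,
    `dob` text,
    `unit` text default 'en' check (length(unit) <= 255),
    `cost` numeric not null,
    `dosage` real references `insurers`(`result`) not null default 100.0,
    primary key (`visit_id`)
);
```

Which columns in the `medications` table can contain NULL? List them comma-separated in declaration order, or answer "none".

result, policy_no, date, dosage, route

- result: CHECK does not forbid NULL (a CHECK constraint passes when its expression is NULL) → nullable.
- medication_id: part of the PRIMARY KEY, which implies NOT NULL → not nullable.
- specialty: declared NOT NULL → not nullable.
- policy_no: DEFAULT only fills an omitted column; an explicit NULL is still allowed → nullable.
- date: no NOT NULL constraint applies → nullable.
- dosage: CHECK does not forbid NULL (a CHECK constraint passes when its expression is NULL) → nullable.
- route: CHECK does not forbid NULL (a CHECK constraint passes when its expression is NULL) → nullable.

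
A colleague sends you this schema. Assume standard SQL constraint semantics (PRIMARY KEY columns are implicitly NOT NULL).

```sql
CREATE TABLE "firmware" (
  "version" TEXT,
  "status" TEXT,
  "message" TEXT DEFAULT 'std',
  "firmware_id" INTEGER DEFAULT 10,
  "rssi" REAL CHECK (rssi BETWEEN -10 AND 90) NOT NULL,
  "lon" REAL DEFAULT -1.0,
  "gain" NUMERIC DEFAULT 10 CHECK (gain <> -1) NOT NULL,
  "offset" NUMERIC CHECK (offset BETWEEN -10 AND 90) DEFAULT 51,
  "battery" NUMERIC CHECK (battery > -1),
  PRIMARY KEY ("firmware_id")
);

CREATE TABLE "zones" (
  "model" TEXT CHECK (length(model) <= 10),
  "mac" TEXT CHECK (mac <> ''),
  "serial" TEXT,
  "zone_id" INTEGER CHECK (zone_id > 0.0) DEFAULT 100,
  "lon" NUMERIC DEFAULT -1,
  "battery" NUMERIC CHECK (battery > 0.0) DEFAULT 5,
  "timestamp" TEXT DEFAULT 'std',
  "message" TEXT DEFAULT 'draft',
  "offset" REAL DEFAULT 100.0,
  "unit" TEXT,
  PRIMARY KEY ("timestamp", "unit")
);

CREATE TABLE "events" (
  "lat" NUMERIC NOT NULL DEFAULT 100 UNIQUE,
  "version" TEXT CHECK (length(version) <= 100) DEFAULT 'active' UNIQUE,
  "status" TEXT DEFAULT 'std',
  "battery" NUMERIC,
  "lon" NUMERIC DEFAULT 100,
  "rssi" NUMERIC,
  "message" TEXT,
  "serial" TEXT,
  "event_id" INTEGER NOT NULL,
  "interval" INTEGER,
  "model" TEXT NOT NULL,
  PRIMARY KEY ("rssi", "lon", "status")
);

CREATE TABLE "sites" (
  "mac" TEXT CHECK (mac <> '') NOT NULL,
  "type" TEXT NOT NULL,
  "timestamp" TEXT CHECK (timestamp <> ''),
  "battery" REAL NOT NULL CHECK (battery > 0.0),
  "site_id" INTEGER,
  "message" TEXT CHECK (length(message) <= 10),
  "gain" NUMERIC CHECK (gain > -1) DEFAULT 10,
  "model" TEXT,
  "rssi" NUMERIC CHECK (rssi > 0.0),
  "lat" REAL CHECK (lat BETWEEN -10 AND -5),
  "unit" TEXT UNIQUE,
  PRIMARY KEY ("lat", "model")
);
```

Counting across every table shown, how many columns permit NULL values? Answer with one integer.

firmware: 6 nullable (version, status, message, lon, offset, battery — PK (firmware_id) and explicit NOT NULL columns excluded).
zones: 8 nullable (model, mac, serial, zone_id, lon, battery, message, offset — PK (timestamp, unit) and explicit NOT NULL columns excluded).
events: 5 nullable (version, battery, message, serial, interval — PK (rssi, lon, status) and explicit NOT NULL columns excluded).
sites: 6 nullable (timestamp, site_id, message, gain, rssi, unit — PK (lat, model) and explicit NOT NULL columns excluded).
Total: 6 + 8 + 5 + 6 = 25.

25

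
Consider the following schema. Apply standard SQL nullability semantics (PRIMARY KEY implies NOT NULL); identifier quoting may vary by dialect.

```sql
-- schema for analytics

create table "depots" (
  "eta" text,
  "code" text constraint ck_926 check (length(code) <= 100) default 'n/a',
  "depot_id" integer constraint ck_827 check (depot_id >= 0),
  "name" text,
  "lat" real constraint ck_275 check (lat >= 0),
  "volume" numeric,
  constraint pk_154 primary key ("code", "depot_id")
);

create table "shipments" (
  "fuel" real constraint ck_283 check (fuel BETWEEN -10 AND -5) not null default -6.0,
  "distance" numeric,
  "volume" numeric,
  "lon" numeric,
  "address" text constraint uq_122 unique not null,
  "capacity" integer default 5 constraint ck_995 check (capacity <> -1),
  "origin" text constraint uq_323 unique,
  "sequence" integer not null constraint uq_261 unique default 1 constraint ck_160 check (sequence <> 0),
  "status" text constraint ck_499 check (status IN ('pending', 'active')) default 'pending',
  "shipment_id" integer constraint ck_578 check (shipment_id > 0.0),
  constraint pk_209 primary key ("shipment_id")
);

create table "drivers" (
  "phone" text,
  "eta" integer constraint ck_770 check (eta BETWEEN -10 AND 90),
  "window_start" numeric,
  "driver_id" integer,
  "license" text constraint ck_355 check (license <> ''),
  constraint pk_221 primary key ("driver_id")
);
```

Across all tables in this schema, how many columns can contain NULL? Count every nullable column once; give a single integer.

14

depots: 4 nullable (eta, name, lat, volume — PK (code, depot_id) and explicit NOT NULL columns excluded).
shipments: 6 nullable (distance, volume, lon, capacity, origin, status — PK (shipment_id) and explicit NOT NULL columns excluded).
drivers: 4 nullable (phone, eta, window_start, license — PK (driver_id) and explicit NOT NULL columns excluded).
Total: 4 + 6 + 4 = 14.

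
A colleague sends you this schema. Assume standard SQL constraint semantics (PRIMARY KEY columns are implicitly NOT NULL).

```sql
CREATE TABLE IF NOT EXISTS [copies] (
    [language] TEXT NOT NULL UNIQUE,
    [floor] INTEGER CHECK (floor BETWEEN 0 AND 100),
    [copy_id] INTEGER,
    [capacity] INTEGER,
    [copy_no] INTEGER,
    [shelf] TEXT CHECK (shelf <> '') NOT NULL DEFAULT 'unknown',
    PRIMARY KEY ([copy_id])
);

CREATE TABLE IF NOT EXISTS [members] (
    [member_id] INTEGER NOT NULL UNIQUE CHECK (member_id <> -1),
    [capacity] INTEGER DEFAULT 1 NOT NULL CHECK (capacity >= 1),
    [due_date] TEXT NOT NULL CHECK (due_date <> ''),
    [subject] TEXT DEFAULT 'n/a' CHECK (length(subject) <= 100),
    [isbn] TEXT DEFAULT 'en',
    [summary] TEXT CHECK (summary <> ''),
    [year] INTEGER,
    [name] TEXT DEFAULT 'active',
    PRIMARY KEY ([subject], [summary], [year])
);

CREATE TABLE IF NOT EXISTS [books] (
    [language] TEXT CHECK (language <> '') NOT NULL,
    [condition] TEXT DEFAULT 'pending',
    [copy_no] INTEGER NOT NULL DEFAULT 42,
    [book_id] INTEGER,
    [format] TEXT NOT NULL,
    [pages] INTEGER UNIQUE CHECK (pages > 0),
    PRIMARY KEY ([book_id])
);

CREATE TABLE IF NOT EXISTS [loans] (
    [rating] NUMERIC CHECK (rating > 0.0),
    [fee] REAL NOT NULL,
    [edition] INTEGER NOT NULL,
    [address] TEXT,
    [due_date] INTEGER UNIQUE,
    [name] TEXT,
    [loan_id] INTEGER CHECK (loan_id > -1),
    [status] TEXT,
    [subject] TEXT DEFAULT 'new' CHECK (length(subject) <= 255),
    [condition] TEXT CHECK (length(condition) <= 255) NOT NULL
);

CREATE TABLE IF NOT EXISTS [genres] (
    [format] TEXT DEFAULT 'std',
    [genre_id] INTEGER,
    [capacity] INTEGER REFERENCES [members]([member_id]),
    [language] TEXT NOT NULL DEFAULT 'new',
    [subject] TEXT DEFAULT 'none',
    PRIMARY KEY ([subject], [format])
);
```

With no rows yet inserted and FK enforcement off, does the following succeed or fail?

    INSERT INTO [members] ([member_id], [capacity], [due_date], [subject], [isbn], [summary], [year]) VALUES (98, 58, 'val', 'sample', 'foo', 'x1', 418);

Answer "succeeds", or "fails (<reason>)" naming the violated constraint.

succeeds

NOT NULL columns: capacity is supplied; due_date is supplied; member_id is supplied; subject is supplied; summary is supplied; year is supplied.
CHECK constraints: 98 satisfies (member_id <> -1); 58 satisfies (capacity >= 1); 'val' satisfies (due_date <> ''); 'sample' satisfies (length(subject) <= 100); 'x1' satisfies (summary <> '').
No constraint is violated.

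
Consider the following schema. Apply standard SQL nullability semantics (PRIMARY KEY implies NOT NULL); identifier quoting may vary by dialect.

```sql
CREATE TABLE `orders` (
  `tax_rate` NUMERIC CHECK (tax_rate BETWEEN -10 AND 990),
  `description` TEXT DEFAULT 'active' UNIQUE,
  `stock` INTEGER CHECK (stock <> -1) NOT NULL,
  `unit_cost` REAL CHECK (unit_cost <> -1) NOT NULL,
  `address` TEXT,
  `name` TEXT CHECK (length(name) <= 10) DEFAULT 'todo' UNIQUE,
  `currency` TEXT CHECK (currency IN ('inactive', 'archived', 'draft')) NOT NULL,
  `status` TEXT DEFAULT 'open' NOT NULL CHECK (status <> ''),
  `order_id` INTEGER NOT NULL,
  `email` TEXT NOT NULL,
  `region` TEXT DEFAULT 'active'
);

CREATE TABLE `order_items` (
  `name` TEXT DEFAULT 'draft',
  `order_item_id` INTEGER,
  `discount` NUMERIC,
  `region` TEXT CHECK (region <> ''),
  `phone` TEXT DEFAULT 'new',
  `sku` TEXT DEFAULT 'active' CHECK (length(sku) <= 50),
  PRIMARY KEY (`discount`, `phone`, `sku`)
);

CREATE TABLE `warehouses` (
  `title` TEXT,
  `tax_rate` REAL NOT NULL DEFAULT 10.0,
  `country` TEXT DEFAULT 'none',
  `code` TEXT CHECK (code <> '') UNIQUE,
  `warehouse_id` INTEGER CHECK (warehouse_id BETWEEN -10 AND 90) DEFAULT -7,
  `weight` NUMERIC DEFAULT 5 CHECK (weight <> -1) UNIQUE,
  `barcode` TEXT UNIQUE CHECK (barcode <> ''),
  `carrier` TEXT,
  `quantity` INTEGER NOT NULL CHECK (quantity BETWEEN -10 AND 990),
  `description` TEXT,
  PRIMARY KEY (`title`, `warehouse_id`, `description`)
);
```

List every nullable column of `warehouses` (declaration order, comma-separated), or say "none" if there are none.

country, code, weight, barcode, carrier

- title: part of the PRIMARY KEY, which implies NOT NULL → not nullable.
- tax_rate: declared NOT NULL → not nullable.
- country: DEFAULT only fills an omitted column; an explicit NULL is still allowed → nullable.
- code: CHECK does not forbid NULL (a CHECK constraint passes when its expression is NULL) → nullable.
- warehouse_id: part of the PRIMARY KEY, which implies NOT NULL → not nullable.
- weight: CHECK does not forbid NULL (a CHECK constraint passes when its expression is NULL) → nullable.
- barcode: CHECK does not forbid NULL (a CHECK constraint passes when its expression is NULL) → nullable.
- carrier: no NOT NULL constraint applies → nullable.
- quantity: declared NOT NULL → not nullable.
- description: part of the PRIMARY KEY, which implies NOT NULL → not nullable.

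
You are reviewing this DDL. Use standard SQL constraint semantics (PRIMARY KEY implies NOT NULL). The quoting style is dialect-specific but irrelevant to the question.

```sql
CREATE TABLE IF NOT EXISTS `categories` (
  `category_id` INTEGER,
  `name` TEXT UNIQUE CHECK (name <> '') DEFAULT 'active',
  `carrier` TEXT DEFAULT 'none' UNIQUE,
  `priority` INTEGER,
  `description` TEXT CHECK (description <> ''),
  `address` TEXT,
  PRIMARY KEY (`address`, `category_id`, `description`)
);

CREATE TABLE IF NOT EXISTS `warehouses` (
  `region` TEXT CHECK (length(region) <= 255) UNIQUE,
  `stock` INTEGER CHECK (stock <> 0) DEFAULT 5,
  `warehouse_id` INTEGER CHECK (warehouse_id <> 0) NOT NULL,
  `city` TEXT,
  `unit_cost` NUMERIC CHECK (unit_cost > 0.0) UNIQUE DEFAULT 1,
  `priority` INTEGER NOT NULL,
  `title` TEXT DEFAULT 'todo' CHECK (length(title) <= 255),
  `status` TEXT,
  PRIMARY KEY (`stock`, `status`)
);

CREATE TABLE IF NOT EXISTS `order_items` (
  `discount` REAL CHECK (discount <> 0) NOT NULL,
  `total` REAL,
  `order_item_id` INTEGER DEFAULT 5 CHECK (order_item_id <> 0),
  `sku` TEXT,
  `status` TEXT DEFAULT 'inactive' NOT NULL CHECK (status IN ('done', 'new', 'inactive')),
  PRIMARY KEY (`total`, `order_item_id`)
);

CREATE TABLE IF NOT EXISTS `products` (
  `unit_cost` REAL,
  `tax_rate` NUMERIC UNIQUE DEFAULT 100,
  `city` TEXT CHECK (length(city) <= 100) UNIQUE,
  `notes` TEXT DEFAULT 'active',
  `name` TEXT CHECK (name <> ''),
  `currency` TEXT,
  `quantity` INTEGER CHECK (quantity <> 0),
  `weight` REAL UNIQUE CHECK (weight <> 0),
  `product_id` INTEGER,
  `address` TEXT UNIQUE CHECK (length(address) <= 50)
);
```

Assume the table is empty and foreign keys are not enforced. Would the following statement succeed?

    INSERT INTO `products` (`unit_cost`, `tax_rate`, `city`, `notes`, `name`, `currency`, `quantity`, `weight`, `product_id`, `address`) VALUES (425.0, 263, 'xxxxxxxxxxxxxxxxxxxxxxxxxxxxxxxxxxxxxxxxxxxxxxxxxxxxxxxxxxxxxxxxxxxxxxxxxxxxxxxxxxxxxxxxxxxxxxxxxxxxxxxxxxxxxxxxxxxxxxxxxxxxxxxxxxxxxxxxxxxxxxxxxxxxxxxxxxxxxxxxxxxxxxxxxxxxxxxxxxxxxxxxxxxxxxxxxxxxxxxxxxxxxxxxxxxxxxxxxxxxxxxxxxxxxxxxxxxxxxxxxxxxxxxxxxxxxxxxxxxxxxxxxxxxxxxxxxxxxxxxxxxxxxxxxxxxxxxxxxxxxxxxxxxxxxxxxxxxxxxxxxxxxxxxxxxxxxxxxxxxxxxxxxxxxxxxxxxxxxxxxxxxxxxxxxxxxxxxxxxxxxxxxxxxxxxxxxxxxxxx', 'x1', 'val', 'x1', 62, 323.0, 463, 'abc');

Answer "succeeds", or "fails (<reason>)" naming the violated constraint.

fails (CHECK on city)

The value 'xxxxxxxxxxxxxxxxxxxxxxxxxxxxxxxxxxxxxxxxxxxxxxxxxxxxxxxxxxxxxxxxxxxxxxxxxxxxxxxxxxxxxxxxxxxxxxxxxxxxxxxxxxxxxxxxxxxxxxxxxxxxxxxxxxxxxxxxxxxxxxxxxxxxxxxxxxxxxxxxxxxxxxxxxxxxxxxxxxxxxxxxxxxxxxxxxxxxxxxxxxxxxxxxxxxxxxxxxxxxxxxxxxxxxxxxxxxxxxxxxxxxxxxxxxxxxxxxxxxxxxxxxxxxxxxxxxxxxxxxxxxxxxxxxxxxxxxxxxxxxxxxxxxxxxxxxxxxxxxxxxxxxxxxxxxxxxxxxxxxxxxxxxxxxxxxxxxxxxxxxxxxxxxxxxxxxxxxxxxxxxxxxxxxxxxxxxxxxxxx' for city violates CHECK (length(city) <= 100).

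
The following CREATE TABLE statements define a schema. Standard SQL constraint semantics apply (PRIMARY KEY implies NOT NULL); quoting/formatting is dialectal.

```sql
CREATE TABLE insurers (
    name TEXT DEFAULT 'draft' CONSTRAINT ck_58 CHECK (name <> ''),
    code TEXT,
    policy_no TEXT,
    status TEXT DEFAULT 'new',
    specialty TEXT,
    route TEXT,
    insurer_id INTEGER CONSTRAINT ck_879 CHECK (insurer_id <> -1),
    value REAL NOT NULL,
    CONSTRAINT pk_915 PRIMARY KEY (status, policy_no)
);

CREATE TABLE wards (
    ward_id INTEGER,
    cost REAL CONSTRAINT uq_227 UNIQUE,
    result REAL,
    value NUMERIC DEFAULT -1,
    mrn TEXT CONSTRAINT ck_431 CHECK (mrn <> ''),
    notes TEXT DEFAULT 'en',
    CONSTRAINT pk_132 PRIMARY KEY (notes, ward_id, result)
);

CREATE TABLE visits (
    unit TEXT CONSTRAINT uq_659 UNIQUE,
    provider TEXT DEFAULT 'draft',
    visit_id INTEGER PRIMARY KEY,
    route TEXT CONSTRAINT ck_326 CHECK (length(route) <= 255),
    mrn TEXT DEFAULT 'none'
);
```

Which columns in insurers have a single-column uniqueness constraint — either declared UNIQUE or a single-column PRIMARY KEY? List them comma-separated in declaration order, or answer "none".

- name: no UNIQUE or single-column PK constraint.
- code: no UNIQUE or single-column PK constraint.
- policy_no: part of a composite PRIMARY KEY — only the tuple is unique, not this column on its own.
- status: part of a composite PRIMARY KEY — only the tuple is unique, not this column on its own.
- specialty: no UNIQUE or single-column PK constraint.
- route: no UNIQUE or single-column PK constraint.
- insurer_id: no UNIQUE or single-column PK constraint.
- value: no UNIQUE or single-column PK constraint.

none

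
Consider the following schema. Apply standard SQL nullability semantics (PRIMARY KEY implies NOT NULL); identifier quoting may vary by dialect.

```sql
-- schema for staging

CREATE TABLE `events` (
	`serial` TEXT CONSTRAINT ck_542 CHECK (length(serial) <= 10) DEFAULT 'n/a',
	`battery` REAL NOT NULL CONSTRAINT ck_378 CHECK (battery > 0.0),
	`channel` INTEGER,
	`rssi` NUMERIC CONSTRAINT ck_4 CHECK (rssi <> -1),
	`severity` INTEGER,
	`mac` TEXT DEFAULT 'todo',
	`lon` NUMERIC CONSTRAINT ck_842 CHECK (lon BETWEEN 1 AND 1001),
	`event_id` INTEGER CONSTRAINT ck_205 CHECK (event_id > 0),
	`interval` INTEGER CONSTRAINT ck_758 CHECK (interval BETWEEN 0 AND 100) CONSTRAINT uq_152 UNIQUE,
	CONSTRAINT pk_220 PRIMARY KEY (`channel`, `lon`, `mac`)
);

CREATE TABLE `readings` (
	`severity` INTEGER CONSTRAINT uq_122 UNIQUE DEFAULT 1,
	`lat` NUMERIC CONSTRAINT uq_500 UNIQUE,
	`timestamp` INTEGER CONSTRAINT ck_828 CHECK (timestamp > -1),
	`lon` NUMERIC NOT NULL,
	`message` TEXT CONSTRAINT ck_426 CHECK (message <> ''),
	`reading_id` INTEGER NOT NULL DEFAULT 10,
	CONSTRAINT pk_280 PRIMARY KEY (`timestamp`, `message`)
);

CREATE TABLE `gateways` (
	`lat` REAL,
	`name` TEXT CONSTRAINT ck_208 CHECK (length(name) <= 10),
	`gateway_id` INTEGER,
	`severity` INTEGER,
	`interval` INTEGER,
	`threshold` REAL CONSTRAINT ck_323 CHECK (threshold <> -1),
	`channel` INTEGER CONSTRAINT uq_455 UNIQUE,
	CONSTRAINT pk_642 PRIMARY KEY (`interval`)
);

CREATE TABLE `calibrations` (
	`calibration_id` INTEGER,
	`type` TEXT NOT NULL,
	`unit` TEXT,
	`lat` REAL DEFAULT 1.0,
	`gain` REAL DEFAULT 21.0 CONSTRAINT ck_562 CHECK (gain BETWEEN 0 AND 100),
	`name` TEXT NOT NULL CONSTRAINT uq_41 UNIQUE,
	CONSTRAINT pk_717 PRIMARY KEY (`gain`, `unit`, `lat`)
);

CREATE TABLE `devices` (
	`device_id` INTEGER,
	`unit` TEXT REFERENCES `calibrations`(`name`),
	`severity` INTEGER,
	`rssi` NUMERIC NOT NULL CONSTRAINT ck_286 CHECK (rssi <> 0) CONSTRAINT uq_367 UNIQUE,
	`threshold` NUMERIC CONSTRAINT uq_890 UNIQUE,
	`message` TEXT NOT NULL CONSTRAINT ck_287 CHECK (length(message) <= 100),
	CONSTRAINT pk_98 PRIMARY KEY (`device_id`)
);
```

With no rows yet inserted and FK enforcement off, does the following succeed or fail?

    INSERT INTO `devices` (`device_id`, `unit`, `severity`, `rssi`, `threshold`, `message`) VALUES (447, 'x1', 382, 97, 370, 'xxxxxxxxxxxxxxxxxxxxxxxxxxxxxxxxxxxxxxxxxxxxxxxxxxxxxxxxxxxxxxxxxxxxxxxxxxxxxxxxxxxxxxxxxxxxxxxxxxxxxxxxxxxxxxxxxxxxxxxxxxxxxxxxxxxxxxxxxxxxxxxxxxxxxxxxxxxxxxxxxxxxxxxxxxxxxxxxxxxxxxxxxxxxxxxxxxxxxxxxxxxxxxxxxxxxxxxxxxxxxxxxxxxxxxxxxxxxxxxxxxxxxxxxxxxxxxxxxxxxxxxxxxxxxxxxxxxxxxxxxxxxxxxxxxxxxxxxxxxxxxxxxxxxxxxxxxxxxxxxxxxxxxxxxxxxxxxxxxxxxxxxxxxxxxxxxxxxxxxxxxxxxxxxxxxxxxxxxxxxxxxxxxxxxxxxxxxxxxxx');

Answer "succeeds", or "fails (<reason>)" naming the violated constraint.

The value 'xxxxxxxxxxxxxxxxxxxxxxxxxxxxxxxxxxxxxxxxxxxxxxxxxxxxxxxxxxxxxxxxxxxxxxxxxxxxxxxxxxxxxxxxxxxxxxxxxxxxxxxxxxxxxxxxxxxxxxxxxxxxxxxxxxxxxxxxxxxxxxxxxxxxxxxxxxxxxxxxxxxxxxxxxxxxxxxxxxxxxxxxxxxxxxxxxxxxxxxxxxxxxxxxxxxxxxxxxxxxxxxxxxxxxxxxxxxxxxxxxxxxxxxxxxxxxxxxxxxxxxxxxxxxxxxxxxxxxxxxxxxxxxxxxxxxxxxxxxxxxxxxxxxxxxxxxxxxxxxxxxxxxxxxxxxxxxxxxxxxxxxxxxxxxxxxxxxxxxxxxxxxxxxxxxxxxxxxxxxxxxxxxxxxxxxxxxxxxxxx' for message violates CHECK (length(message) <= 100).

fails (CHECK on message)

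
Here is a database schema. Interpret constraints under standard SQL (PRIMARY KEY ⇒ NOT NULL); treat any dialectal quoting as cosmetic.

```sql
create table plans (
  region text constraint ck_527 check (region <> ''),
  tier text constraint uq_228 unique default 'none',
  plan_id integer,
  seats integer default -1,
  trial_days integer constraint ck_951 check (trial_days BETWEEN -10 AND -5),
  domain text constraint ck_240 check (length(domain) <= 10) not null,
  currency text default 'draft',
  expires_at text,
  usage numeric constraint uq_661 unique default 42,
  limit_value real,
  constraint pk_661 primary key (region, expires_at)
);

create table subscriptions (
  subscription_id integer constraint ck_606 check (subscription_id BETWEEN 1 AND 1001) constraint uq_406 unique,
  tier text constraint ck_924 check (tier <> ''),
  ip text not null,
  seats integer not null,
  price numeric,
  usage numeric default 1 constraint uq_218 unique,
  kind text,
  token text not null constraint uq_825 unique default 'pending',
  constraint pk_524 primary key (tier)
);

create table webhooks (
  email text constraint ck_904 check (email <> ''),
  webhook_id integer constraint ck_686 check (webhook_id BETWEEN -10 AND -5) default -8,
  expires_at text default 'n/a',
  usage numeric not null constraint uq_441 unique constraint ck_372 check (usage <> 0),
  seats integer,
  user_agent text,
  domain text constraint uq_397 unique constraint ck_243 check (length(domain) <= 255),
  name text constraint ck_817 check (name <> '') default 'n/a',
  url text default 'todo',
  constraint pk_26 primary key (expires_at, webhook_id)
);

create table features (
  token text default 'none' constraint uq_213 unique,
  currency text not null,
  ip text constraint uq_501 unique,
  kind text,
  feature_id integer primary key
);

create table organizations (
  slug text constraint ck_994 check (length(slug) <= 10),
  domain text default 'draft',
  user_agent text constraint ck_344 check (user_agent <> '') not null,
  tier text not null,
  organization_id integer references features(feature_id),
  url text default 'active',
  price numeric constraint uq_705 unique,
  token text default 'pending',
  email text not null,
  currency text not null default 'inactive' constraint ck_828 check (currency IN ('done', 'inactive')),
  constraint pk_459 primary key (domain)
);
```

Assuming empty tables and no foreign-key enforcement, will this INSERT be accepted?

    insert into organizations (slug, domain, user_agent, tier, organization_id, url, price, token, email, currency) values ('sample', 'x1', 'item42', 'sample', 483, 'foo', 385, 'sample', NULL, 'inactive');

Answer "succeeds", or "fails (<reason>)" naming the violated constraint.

fails (NOT NULL on email)

email is explicitly set to NULL, but email is declared NOT NULL.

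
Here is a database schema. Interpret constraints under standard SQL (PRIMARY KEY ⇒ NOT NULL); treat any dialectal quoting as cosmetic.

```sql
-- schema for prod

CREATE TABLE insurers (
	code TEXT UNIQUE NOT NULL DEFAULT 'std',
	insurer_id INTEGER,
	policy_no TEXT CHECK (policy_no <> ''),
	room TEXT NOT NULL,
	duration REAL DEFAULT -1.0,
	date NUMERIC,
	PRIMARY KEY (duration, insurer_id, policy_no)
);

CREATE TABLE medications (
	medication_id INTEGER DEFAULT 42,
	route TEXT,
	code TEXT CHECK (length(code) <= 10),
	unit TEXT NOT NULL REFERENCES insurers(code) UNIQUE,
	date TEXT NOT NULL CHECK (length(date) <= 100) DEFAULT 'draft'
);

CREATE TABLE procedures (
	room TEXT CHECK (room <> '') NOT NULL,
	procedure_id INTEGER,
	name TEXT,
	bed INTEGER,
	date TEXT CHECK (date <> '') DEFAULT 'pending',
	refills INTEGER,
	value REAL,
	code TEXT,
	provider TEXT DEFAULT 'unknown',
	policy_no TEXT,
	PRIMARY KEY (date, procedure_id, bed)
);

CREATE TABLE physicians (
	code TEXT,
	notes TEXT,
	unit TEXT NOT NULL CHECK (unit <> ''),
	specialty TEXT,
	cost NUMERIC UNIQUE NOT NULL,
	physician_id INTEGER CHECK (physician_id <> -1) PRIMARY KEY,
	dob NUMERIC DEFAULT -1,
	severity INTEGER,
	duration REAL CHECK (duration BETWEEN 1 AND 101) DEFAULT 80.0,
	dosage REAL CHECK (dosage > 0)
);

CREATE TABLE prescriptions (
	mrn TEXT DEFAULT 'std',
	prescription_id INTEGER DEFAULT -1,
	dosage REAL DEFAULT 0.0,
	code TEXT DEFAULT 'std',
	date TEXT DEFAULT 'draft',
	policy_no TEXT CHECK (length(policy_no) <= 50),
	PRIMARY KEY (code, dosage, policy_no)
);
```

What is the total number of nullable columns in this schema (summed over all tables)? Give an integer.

insurers: 1 nullable (date — PK (duration, insurer_id, policy_no) and explicit NOT NULL columns excluded).
medications: 3 nullable (medication_id, route, code — PK none and explicit NOT NULL columns excluded).
procedures: 6 nullable (name, refills, value, code, provider, policy_no — PK (date, procedure_id, bed) and explicit NOT NULL columns excluded).
physicians: 7 nullable (code, notes, specialty, dob, severity, duration, dosage — PK (physician_id) and explicit NOT NULL columns excluded).
prescriptions: 3 nullable (mrn, prescription_id, date — PK (code, dosage, policy_no) and explicit NOT NULL columns excluded).
Total: 1 + 3 + 6 + 7 + 3 = 20.

20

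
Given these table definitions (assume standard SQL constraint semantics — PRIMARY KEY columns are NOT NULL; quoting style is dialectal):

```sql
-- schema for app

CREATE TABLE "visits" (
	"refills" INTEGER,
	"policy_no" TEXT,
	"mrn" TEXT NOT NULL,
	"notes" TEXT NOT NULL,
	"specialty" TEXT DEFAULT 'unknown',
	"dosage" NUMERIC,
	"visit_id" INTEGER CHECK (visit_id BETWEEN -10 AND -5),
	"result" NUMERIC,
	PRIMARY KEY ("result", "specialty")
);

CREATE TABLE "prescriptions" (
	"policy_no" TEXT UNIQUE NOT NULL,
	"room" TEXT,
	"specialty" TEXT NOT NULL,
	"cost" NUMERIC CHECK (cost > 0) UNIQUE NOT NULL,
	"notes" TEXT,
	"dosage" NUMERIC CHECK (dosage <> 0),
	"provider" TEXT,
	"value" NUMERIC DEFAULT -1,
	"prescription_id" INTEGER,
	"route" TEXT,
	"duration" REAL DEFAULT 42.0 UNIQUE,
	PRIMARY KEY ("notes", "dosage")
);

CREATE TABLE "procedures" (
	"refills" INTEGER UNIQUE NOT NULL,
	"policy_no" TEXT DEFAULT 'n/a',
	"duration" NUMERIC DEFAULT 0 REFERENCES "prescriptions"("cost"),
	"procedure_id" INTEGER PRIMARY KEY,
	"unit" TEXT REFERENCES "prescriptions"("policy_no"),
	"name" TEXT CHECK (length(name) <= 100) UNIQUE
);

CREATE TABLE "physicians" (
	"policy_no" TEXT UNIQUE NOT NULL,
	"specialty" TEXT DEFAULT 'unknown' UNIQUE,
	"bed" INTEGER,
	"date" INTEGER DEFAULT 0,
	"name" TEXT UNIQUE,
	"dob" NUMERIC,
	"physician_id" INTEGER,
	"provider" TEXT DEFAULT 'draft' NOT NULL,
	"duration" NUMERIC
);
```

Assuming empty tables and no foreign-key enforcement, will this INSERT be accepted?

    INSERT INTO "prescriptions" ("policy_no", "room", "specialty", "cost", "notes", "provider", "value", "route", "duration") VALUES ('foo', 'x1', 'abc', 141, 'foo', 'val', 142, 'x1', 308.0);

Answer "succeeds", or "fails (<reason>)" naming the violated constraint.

dosage is omitted from the column list and has no DEFAULT, so it would receive NULL.
But dosage is part of the PRIMARY KEY (implied NOT NULL).

fails (NOT NULL on dosage)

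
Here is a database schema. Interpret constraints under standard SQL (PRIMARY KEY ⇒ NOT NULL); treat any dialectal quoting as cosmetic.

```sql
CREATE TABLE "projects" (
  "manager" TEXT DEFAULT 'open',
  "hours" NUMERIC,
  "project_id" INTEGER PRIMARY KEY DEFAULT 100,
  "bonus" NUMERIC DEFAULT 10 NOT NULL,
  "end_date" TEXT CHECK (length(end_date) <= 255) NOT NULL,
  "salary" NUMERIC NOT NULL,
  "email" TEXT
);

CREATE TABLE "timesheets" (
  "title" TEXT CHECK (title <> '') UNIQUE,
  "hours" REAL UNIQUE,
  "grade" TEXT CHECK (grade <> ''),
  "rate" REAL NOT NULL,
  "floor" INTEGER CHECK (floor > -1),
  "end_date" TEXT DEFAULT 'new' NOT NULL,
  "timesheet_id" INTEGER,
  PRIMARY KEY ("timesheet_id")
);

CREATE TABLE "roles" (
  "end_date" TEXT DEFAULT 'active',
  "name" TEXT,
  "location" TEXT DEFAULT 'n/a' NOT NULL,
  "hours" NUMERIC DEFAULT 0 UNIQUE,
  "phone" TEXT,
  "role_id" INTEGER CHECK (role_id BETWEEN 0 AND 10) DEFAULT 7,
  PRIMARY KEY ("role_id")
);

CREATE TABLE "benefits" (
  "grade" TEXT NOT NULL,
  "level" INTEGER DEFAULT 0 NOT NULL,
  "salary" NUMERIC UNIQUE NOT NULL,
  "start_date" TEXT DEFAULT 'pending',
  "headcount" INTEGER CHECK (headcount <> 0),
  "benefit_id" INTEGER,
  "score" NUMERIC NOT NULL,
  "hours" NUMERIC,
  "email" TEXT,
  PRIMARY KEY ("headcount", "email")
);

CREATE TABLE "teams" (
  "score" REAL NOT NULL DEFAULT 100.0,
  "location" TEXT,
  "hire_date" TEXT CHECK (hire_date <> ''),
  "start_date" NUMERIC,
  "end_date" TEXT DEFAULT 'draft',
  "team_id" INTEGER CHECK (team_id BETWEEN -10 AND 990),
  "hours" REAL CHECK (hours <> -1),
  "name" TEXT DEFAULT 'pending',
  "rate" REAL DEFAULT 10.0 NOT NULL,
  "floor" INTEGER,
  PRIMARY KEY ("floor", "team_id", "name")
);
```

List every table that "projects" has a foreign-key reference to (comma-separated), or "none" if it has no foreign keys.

none

No column in projects has a REFERENCES clause.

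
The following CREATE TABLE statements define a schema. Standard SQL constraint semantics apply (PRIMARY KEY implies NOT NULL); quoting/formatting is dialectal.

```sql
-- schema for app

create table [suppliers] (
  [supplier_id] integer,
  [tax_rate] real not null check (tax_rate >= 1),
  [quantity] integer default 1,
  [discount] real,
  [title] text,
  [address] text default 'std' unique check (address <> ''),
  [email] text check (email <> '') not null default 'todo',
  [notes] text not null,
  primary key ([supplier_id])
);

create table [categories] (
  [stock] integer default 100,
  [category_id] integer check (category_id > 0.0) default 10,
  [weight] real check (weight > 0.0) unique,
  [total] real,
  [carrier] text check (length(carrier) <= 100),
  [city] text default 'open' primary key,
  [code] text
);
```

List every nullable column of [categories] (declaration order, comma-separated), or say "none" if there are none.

stock, category_id, weight, total, carrier, code

- stock: DEFAULT only fills an omitted column; an explicit NULL is still allowed → nullable.
- category_id: CHECK does not forbid NULL (a CHECK constraint passes when its expression is NULL) → nullable.
- weight: CHECK does not forbid NULL (a CHECK constraint passes when its expression is NULL) → nullable.
- total: no NOT NULL constraint applies → nullable.
- carrier: CHECK does not forbid NULL (a CHECK constraint passes when its expression is NULL) → nullable.
- city: part of the PRIMARY KEY, which implies NOT NULL → not nullable.
- code: no NOT NULL constraint applies → nullable.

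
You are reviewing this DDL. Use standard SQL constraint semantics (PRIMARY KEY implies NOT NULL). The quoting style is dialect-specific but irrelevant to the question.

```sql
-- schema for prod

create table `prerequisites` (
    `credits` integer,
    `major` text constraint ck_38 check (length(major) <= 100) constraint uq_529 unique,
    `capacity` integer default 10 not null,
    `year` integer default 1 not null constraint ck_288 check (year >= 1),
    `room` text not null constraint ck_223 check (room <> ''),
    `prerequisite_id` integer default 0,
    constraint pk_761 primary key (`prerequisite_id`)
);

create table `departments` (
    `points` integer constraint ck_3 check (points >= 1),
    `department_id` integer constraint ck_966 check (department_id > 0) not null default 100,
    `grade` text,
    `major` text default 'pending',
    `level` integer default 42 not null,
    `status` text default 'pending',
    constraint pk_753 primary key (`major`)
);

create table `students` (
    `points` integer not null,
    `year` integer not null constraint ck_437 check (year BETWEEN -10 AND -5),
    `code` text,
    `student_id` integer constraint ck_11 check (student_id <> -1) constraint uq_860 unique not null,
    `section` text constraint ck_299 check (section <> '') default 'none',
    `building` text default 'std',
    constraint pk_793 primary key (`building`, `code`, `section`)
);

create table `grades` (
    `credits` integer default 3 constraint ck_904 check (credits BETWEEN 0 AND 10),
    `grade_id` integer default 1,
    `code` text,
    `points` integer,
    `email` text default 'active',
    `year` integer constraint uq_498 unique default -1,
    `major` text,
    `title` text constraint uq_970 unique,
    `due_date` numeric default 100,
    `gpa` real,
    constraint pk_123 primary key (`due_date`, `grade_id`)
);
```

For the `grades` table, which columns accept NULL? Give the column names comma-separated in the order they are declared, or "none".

credits, code, points, email, year, major, title, gpa

- credits: CHECK does not forbid NULL (a CHECK constraint passes when its expression is NULL) → nullable.
- grade_id: part of the PRIMARY KEY, which implies NOT NULL → not nullable.
- code: no NOT NULL constraint applies → nullable.
- points: no NOT NULL constraint applies → nullable.
- email: DEFAULT only fills an omitted column; an explicit NULL is still allowed → nullable.
- year: UNIQUE does not imply NOT NULL → nullable.
- major: no NOT NULL constraint applies → nullable.
- title: UNIQUE does not imply NOT NULL → nullable.
- due_date: part of the PRIMARY KEY, which implies NOT NULL → not nullable.
- gpa: no NOT NULL constraint applies → nullable.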